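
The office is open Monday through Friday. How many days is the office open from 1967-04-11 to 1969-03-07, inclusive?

1967-04-11 is a Tuesday.
That's 697 days from start to end, counting both.
697 = 7 × 99 + 4, so there are 99 full weeks plus 4 extra days.
Each full week contributes 5 weekdays (Mon–Fri): 99 × 5 = 495.
The 4 extra days are Tue, Wed, Thu, Fri — 4 of them qualify.
Total: 495 + 4 = 499.

499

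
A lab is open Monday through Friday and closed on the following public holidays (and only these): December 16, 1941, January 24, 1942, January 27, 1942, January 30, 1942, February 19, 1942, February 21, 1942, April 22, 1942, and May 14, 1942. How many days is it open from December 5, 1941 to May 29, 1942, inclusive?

December 5, 1941 is a Friday.
That's 176 days from start to end, counting both.
176 = 7 × 25 + 1, so there are 25 full weeks plus 1 extra day.
Each full week contributes 5 weekdays (Mon–Fri): 25 × 5 = 125.
The 1 extra day is Fri — 1 of them qualifies.
Total: 125 + 1 = 126.
Holidays: December 16, 1941 (Tue); January 24, 1942 (Sat); January 27, 1942 (Tue); January 30, 1942 (Fri); February 19, 1942 (Thu); February 21, 1942 (Sat); April 22, 1942 (Wed); May 14, 1942 (Thu).
6 of the 8 holidays fall on weekdays; the rest are weekends and were already excluded.
Business days: 126 − 6 = 120.

120 working days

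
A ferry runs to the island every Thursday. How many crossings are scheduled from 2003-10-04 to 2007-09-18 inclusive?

2003-10-04 is a Saturday.
The range spans 1446 days (inclusive of both endpoints).
1446 = 7 × 206 + 4, so there are 206 full weeks plus 4 extra days.
Each full week contributes one Thursday: 206 so far.
The 4 extra days are Sat, Sun, Mon, Tue — none qualify.
Total: 206 + 0 = 206.

206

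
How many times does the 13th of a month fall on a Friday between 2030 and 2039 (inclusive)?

16

Friday-the-13ths by year:
2030: Sep, Dec
2031: Jun
2032: Feb, Aug
2033: May
2034: Jan, Oct
2035: Apr, Jul
2036: Jun
2037: Feb, Mar, Nov
2038: Aug
2039: May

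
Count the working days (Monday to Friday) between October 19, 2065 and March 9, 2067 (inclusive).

363 weekdays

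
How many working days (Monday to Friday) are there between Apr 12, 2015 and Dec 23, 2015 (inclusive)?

183

Apr 12, 2015 is a Sunday.
From Apr 12, 2015 to Dec 23, 2015 is 256 days inclusive.
256 = 7 × 36 + 4, so there are 36 full weeks plus 4 extra days.
Each full week contributes 5 weekdays (Mon–Fri): 36 × 5 = 180.
The 4 extra days are Sun, Mon, Tue, Wed — 3 of them qualify.
Total: 180 + 3 = 183.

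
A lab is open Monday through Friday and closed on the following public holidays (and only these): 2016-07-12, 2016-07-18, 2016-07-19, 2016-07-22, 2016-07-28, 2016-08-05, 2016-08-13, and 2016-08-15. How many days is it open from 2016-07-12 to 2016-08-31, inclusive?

30

2016-07-12 is a Tuesday.
That's 51 days from start to end, counting both.
51 = 7 × 7 + 2, so there are 7 full weeks plus 2 extra days.
Each full week contributes 5 weekdays (Mon–Fri): 7 × 5 = 35.
The 2 extra days are Tuesday, Wednesday — 2 of them qualify.
Total: 35 + 2 = 37.
Holidays: 2016-07-12 (Tue); 2016-07-18 (Mon); 2016-07-19 (Tue); 2016-07-22 (Fri); 2016-07-28 (Thu); 2016-08-05 (Fri); 2016-08-13 (Sat); 2016-08-15 (Mon).
7 of the 8 holidays fall on weekdays; the rest are weekends and were already excluded.
Business days: 37 − 7 = 30.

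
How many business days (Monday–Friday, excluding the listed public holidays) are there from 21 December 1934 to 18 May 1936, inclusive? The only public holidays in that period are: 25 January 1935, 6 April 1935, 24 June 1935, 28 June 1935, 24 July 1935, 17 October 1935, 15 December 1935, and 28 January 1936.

361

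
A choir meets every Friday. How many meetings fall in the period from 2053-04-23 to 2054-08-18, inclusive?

2053-04-23 is a Wednesday.
From 2053-04-23 to 2054-08-18 is 483 days inclusive.
483 = 7 × 69, so the span is exactly 69 full weeks.
Each full week contributes one Friday: 69 so far.
Total: 69.

69 Fridays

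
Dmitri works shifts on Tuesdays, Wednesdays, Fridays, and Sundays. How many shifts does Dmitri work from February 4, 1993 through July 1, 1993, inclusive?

84

February 4, 1993 is a Thursday.
From February 4, 1993 to July 1, 1993 is 148 days inclusive.
148 = 7 × 21 + 1, so there are 21 full weeks plus 1 extra day.
Each full week contributes 4 days from the set (Tue, Wed, Fri, Sun): 21 × 4 = 84.
The 1 extra day is Thu — none qualify.
Total: 84 + 0 = 84.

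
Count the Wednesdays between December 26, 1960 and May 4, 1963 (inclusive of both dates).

December 26, 1960 is a Monday.
That's 860 days from start to end, counting both.
860 = 7 × 122 + 6, so there are 122 full weeks plus 6 extra days.
Each full week contributes one Wednesday: 122 so far.
The 6 extra days are Mon, Tue, Wed, Thu, Fri, Sat — 1 of them qualifies.
Total: 122 + 1 = 123.

123 Wednesdays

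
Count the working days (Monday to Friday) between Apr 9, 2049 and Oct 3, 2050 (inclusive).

387

Apr 9, 2049 is a Friday.
From Apr 9, 2049 to Oct 3, 2050 is 543 days inclusive.
543 = 7 × 77 + 4, so there are 77 full weeks plus 4 extra days.
Each full week contributes 5 weekdays (Mon–Fri): 77 × 5 = 385.
The 4 extra days are Fri, Sat, Sun, Mon — 2 of them qualify.
Total: 385 + 2 = 387.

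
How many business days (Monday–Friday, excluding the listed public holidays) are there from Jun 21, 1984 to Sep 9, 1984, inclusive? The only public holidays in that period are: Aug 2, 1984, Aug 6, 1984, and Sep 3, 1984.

Jun 21, 1984 is a Thursday.
That's 81 days from start to end, counting both.
81 = 7 × 11 + 4, so there are 11 full weeks plus 4 extra days.
Each full week contributes 5 weekdays (Mon–Fri): 11 × 5 = 55.
The 4 extra days are Thursday, Friday, Saturday, Sunday — 2 of them qualify.
Total: 55 + 2 = 57.
Holidays: Aug 2, 1984 (Thu); Aug 6, 1984 (Mon); Sep 3, 1984 (Mon).
All 3 holidays fall on weekdays, so subtract 3.
Business days: 57 − 3 = 54.

54 business days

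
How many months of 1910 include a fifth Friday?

4

A month has five Fridays exactly when Friday falls within its first (length − 28) days.
Jan: 31 days, starts Sat → 5 of Sat, Sun, Mon
Feb: 28 days, starts Tue → 5 of (none)
Mar: 31 days, starts Tue → 5 of Tue, Wed, Thu
Apr: 30 days, starts Fri → 5 of Fri, Sat ✓
May: 31 days, starts Sun → 5 of Sun, Mon, Tue
Jun: 30 days, starts Wed → 5 of Wed, Thu
Jul: 31 days, starts Fri → 5 of Fri, Sat, Sun ✓
Aug: 31 days, starts Mon → 5 of Mon, Tue, Wed
Sep: 30 days, starts Thu → 5 of Thu, Fri ✓
Oct: 31 days, starts Sat → 5 of Sat, Sun, Mon
Nov: 30 days, starts Tue → 5 of Tue, Wed
Dec: 31 days, starts Thu → 5 of Thu, Fri, Sat ✓
Months with five Fridays: Apr, Jul, Sep, Dec.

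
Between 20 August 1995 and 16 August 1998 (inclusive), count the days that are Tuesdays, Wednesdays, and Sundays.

469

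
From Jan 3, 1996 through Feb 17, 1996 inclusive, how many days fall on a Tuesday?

Jan 3, 1996 is a Wednesday.
From Jan 3, 1996 to Feb 17, 1996 is 46 days inclusive.
46 = 7 × 6 + 4, so there are 6 full weeks plus 4 extra days.
Each full week contributes one Tuesday: 6 so far.
The 4 extra days are Wed, Thu, Fri, Sat — none qualify.
Total: 6 + 0 = 6.

6 Tuesdays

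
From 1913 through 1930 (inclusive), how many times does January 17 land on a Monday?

Day of week of January 17 in each year:
1913: Fri, 1914: Sat, 1915: Sun, 1916: Mon ✓, 1917: Wed, 1918: Thu, 1919: Fri, 1920: Sat, 1921: Mon ✓, 1922: Tue, 1923: Wed, 1924: Thu, 1925: Sat, 1926: Sun, 1927: Mon ✓, 1928: Tue, 1929: Thu, 1930: Fri
Mondays: 1916, 1921, 1927.

3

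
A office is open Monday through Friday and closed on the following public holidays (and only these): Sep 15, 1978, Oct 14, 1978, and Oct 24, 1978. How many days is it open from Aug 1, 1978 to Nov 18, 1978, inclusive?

Aug 1, 1978 is a Tuesday.
That's 110 days from start to end, counting both.
110 = 7 × 15 + 5, so there are 15 full weeks plus 5 extra days.
Each full week contributes 5 weekdays (Mon–Fri): 15 × 5 = 75.
The 5 extra days are Tue, Wed, Thu, Fri, Sat — 4 of them qualify.
Total: 75 + 4 = 79.
Holidays: Sep 15, 1978 (Fri); Oct 14, 1978 (Sat); Oct 24, 1978 (Tue).
2 of the 3 holidays fall on weekdays; the rest are weekends and were already excluded.
Business days: 79 − 2 = 77.

77 business days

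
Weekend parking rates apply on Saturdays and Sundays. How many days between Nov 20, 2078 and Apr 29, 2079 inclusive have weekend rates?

Nov 20, 2078 is a Sunday.
The range spans 161 days (inclusive of both endpoints).
161 = 7 × 23, so the span is exactly 23 full weeks.
Each full week contributes 2 weekend days (Sat, Sun): 23 × 2 = 46.

46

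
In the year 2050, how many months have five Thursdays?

A month has five Thursdays exactly when Thursday falls within its first (length − 28) days.
Jan: 31 days, starts Sat → 5 of Sat, Sun, Mon
Feb: 28 days, starts Tue → 5 of (none)
Mar: 31 days, starts Tue → 5 of Tue, Wed, Thu ✓
Apr: 30 days, starts Fri → 5 of Fri, Sat
May: 31 days, starts Sun → 5 of Sun, Mon, Tue
Jun: 30 days, starts Wed → 5 of Wed, Thu ✓
Jul: 31 days, starts Fri → 5 of Fri, Sat, Sun
Aug: 31 days, starts Mon → 5 of Mon, Tue, Wed
Sep: 30 days, starts Thu → 5 of Thu, Fri ✓
Oct: 31 days, starts Sat → 5 of Sat, Sun, Mon
Nov: 30 days, starts Tue → 5 of Tue, Wed
Dec: 31 days, starts Thu → 5 of Thu, Fri, Sat ✓
Months with five Thursdays: Mar, Jun, Sep, Dec.

4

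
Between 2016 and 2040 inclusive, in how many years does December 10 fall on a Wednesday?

3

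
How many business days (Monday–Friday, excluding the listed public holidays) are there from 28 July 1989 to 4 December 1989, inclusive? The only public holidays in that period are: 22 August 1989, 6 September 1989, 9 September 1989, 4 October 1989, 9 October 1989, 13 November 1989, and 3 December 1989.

87 business days

28 July 1989 is a Friday.
The range spans 130 days (inclusive of both endpoints).
130 = 7 × 18 + 4, so there are 18 full weeks plus 4 extra days.
Each full week contributes 5 weekdays (Mon–Fri): 18 × 5 = 90.
The 4 extra days are Friday, Saturday, Sunday, Monday — 2 of them qualify.
Total: 90 + 2 = 92.
Holidays: 22 August 1989 (Tue); 6 September 1989 (Wed); 9 September 1989 (Sat); 4 October 1989 (Wed); 9 October 1989 (Mon); 13 November 1989 (Mon); 3 December 1989 (Sun).
5 of the 7 holidays fall on weekdays; the rest are weekends and were already excluded.
Business days: 92 − 5 = 87.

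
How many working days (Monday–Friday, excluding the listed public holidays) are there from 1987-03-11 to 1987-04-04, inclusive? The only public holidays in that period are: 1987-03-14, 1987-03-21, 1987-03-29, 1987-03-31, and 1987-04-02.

16

1987-03-11 is a Wednesday.
The range spans 25 days (inclusive of both endpoints).
25 = 7 × 3 + 4, so there are 3 full weeks plus 4 extra days.
Each full week contributes 5 weekdays (Mon–Fri): 3 × 5 = 15.
The 4 extra days are Wednesday, Thursday, Friday, Saturday — 3 of them qualify.
Total: 15 + 3 = 18.
Holidays: 1987-03-14 (Sat); 1987-03-21 (Sat); 1987-03-29 (Sun); 1987-03-31 (Tue); 1987-04-02 (Thu).
2 of the 5 holidays fall on weekdays; the rest are weekends and were already excluded.
Business days: 18 − 2 = 16.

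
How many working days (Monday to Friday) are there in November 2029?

22

November 1, 2029 is a Thursday.
The range spans 30 days (inclusive of both endpoints).
30 = 7 × 4 + 2, so there are 4 full weeks plus 2 extra days.
Each full week contributes 5 weekdays (Mon–Fri): 4 × 5 = 20.
The 2 extra days are Thursday, Friday — 2 of them qualify.
Total: 20 + 2 = 22.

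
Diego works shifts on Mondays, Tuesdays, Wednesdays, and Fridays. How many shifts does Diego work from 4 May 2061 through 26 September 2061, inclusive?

83

4 May 2061 is a Wednesday.
The range spans 146 days (inclusive of both endpoints).
146 = 7 × 20 + 6, so there are 20 full weeks plus 6 extra days.
Each full week contributes 4 days from the set (Mon, Tue, Wed, Fri): 20 × 4 = 80.
The 6 extra days are Wed, Thu, Fri, Sat, Sun, Mon — 3 of them qualify.
Total: 80 + 3 = 83.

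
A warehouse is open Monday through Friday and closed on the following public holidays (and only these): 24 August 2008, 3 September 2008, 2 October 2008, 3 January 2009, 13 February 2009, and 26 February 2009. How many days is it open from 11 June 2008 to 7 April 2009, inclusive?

11 June 2008 is a Wednesday.
That's 301 days from start to end, counting both.
301 = 7 × 43, so the span is exactly 43 full weeks.
Each full week contributes 5 weekdays (Mon–Fri): 43 × 5 = 215.
Holidays: 24 August 2008 (Sun); 3 September 2008 (Wed); 2 October 2008 (Thu); 3 January 2009 (Sat); 13 February 2009 (Fri); 26 February 2009 (Thu).
4 of the 6 holidays fall on weekdays; the rest are weekends and were already excluded.
Business days: 215 − 4 = 211.

211 business days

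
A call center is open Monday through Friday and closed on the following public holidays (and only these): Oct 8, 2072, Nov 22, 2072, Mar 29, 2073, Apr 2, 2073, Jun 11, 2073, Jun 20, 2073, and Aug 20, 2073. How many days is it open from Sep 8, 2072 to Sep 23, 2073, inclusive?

Sep 8, 2072 is a Thursday.
That's 381 days from start to end, counting both.
381 = 7 × 54 + 3, so there are 54 full weeks plus 3 extra days.
Each full week contributes 5 weekdays (Mon–Fri): 54 × 5 = 270.
The 3 extra days are Thursday, Friday, Saturday — 2 of them qualify.
Total: 270 + 2 = 272.
Holidays: Oct 8, 2072 (Sat); Nov 22, 2072 (Tue); Mar 29, 2073 (Wed); Apr 2, 2073 (Sun); Jun 11, 2073 (Sun); Jun 20, 2073 (Tue); Aug 20, 2073 (Sun).
3 of the 7 holidays fall on weekdays; the rest are weekends and were already excluded.
Business days: 272 − 3 = 269.

269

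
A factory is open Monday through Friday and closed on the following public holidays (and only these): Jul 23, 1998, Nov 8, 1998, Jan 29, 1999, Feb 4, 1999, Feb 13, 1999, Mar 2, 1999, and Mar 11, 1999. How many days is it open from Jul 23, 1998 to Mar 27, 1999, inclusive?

Jul 23, 1998 is a Thursday.
From Jul 23, 1998 to Mar 27, 1999 is 248 days inclusive.
248 = 7 × 35 + 3, so there are 35 full weeks plus 3 extra days.
Each full week contributes 5 weekdays (Mon–Fri): 35 × 5 = 175.
The 3 extra days are Thu, Fri, Sat — 2 of them qualify.
Total: 175 + 2 = 177.
Holidays: Jul 23, 1998 (Thu); Nov 8, 1998 (Sun); Jan 29, 1999 (Fri); Feb 4, 1999 (Thu); Feb 13, 1999 (Sat); Mar 2, 1999 (Tue); Mar 11, 1999 (Thu).
5 of the 7 holidays fall on weekdays; the rest are weekends and were already excluded.
Business days: 177 − 5 = 172.

172 business days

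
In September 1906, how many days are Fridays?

Sep 1, 1906 is a Saturday.
From Sep 1, 1906 to Sep 30, 1906 is 30 days inclusive.
30 = 7 × 4 + 2, so there are 4 full weeks plus 2 extra days.
Each full week contributes one Friday: 4 so far.
The 2 extra days are Saturday, Sunday — none qualify.
Total: 4 + 0 = 4.

4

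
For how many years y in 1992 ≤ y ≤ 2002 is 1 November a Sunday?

2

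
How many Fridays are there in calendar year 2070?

1 January 2070 is a Wednesday.
That's 365 days from start to end, counting both.
365 = 7 × 52 + 1, so there are 52 full weeks plus 1 extra day.
Each full week contributes one Friday: 52 so far.
The 1 extra day is Wed — none qualify.
Total: 52 + 0 = 52.

52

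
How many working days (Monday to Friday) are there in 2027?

261

Jan 1, 2027 is a Friday.
That's 365 days from start to end, counting both.
365 = 7 × 52 + 1, so there are 52 full weeks plus 1 extra day.
Each full week contributes 5 weekdays (Mon–Fri): 52 × 5 = 260.
The 1 extra day is Friday — 1 of them qualifies.
Total: 260 + 1 = 261.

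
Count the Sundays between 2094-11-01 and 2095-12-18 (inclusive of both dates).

59 Sundays

2094-11-01 is a Monday.
That's 413 days from start to end, counting both.
413 = 7 × 59, so the span is exactly 59 full weeks.
Each full week contributes one Sunday: 59 so far.
Total: 59.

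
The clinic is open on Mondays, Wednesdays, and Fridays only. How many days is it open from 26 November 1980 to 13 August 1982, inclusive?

26 November 1980 is a Wednesday.
From 26 November 1980 to 13 August 1982 is 626 days inclusive.
626 = 7 × 89 + 3, so there are 89 full weeks plus 3 extra days.
Each full week contributes 3 days from the set (Mon, Wed, Fri): 89 × 3 = 267.
The 3 extra days are Wed, Thu, Fri — 2 of them qualify.
Total: 267 + 2 = 269.

269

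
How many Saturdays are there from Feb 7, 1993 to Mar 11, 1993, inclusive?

Feb 7, 1993 is a Sunday.
The range spans 33 days (inclusive of both endpoints).
33 = 7 × 4 + 5, so there are 4 full weeks plus 5 extra days.
Each full week contributes one Saturday: 4 so far.
The 5 extra days are Sun, Mon, Tue, Wed, Thu — none qualify.
Total: 4 + 0 = 4.

4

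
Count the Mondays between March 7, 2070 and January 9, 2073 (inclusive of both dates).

March 7, 2070 is a Friday.
That's 1040 days from start to end, counting both.
1040 = 7 × 148 + 4, so there are 148 full weeks plus 4 extra days.
Each full week contributes one Monday: 148 so far.
The 4 extra days are Fri, Sat, Sun, Mon — 1 of them qualifies.
Total: 148 + 1 = 149.

149 Mondays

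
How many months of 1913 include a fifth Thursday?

A month has five Thursdays exactly when Thursday falls within its first (length − 28) days.
Jan: 31 days, starts Wed → 5 of Wed, Thu, Fri ✓
Feb: 28 days, starts Sat → 5 of (none)
Mar: 31 days, starts Sat → 5 of Sat, Sun, Mon
Apr: 30 days, starts Tue → 5 of Tue, Wed
May: 31 days, starts Thu → 5 of Thu, Fri, Sat ✓
Jun: 30 days, starts Sun → 5 of Sun, Mon
Jul: 31 days, starts Tue → 5 of Tue, Wed, Thu ✓
Aug: 31 days, starts Fri → 5 of Fri, Sat, Sun
Sep: 30 days, starts Mon → 5 of Mon, Tue
Oct: 31 days, starts Wed → 5 of Wed, Thu, Fri ✓
Nov: 30 days, starts Sat → 5 of Sat, Sun
Dec: 31 days, starts Mon → 5 of Mon, Tue, Wed
Months with five Thursdays: Jan, May, Jul, Oct.

4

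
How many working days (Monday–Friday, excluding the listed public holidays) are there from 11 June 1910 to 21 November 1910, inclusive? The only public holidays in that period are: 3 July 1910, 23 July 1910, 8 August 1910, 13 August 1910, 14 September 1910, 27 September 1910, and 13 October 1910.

112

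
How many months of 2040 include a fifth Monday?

A month has five Mondays exactly when Monday falls within its first (length − 28) days.
Jan: 31 days, starts Sun → 5 of Sun, Mon, Tue ✓
Feb: 29 days, starts Wed → 5 of Wed
Mar: 31 days, starts Thu → 5 of Thu, Fri, Sat
Apr: 30 days, starts Sun → 5 of Sun, Mon ✓
May: 31 days, starts Tue → 5 of Tue, Wed, Thu
Jun: 30 days, starts Fri → 5 of Fri, Sat
Jul: 31 days, starts Sun → 5 of Sun, Mon, Tue ✓
Aug: 31 days, starts Wed → 5 of Wed, Thu, Fri
Sep: 30 days, starts Sat → 5 of Sat, Sun
Oct: 31 days, starts Mon → 5 of Mon, Tue, Wed ✓
Nov: 30 days, starts Thu → 5 of Thu, Fri
Dec: 31 days, starts Sat → 5 of Sat, Sun, Mon ✓
Months with five Mondays: Jan, Apr, Jul, Oct, Dec.

5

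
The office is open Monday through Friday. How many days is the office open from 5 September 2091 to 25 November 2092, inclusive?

5 September 2091 is a Wednesday.
From 5 September 2091 to 25 November 2092 is 448 days inclusive.
448 = 7 × 64, so the span is exactly 64 full weeks.
Each full week contributes 5 weekdays (Mon–Fri): 64 × 5 = 320.

320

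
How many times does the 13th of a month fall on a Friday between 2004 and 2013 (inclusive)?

18

Friday-the-13ths by year:
2004: Feb, Aug
2005: May
2006: Jan, Oct
2007: Apr, Jul
2008: Jun
2009: Feb, Mar, Nov
2010: Aug
2011: May
2012: Jan, Apr, Jul
2013: Sep, Dec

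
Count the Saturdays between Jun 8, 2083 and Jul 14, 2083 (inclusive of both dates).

5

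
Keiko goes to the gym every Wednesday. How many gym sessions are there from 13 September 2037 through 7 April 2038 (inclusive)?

30 Wednesdays

13 September 2037 is a Sunday.
From 13 September 2037 to 7 April 2038 is 207 days inclusive.
207 = 7 × 29 + 4, so there are 29 full weeks plus 4 extra days.
Each full week contributes one Wednesday: 29 so far.
The 4 extra days are Sun, Mon, Tue, Wed — 1 of them qualifies.
Total: 29 + 1 = 30.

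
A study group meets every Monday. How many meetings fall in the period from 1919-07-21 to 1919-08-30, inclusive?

1919-07-21 is a Monday.
From 1919-07-21 to 1919-08-30 is 41 days inclusive.
41 = 7 × 5 + 6, so there are 5 full weeks plus 6 extra days.
Each full week contributes one Monday: 5 so far.
The 6 extra days are Monday, Tuesday, Wednesday, Thursday, Friday, Saturday — 1 of them qualifies.
Total: 5 + 1 = 6.

6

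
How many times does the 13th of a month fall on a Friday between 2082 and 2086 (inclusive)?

9

Friday-the-13ths by year:
2082: Feb, Mar, Nov
2083: Aug
2084: Oct
2085: Apr, Jul
2086: Sep, Dec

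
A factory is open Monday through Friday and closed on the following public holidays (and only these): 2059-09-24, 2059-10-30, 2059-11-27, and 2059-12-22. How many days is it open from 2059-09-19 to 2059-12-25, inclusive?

2059-09-19 is a Friday.
The range spans 98 days (inclusive of both endpoints).
98 = 7 × 14, so the span is exactly 14 full weeks.
Each full week contributes 5 weekdays (Mon–Fri): 14 × 5 = 70.
Total: 70.
Holidays: 2059-09-24 (Wed); 2059-10-30 (Thu); 2059-11-27 (Thu); 2059-12-22 (Mon).
All 4 holidays fall on weekdays, so subtract 4.
Business days: 70 − 4 = 66.

66 business days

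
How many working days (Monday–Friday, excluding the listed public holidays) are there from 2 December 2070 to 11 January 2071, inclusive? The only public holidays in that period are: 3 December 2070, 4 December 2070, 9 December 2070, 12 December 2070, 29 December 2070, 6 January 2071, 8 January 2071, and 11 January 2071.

22 working days

2 December 2070 is a Tuesday.
The range spans 41 days (inclusive of both endpoints).
41 = 7 × 5 + 6, so there are 5 full weeks plus 6 extra days.
Each full week contributes 5 weekdays (Mon–Fri): 5 × 5 = 25.
The 6 extra days are Tue, Wed, Thu, Fri, Sat, Sun — 4 of them qualify.
Total: 25 + 4 = 29.
Holidays: 3 December 2070 (Wed); 4 December 2070 (Thu); 9 December 2070 (Tue); 12 December 2070 (Fri); 29 December 2070 (Mon); 6 January 2071 (Tue); 8 January 2071 (Thu); 11 January 2071 (Sun).
7 of the 8 holidays fall on weekdays; the rest are weekends and were already excluded.
Business days: 29 − 7 = 22.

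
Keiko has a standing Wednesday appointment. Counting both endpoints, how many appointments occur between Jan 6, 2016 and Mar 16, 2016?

11

Jan 6, 2016 is a Wednesday.
From Jan 6, 2016 to Mar 16, 2016 is 71 days inclusive.
71 = 7 × 10 + 1, so there are 10 full weeks plus 1 extra day.
Each full week contributes one Wednesday: 10 so far.
The 1 extra day is Wed — 1 of them qualifies.
Total: 10 + 1 = 11.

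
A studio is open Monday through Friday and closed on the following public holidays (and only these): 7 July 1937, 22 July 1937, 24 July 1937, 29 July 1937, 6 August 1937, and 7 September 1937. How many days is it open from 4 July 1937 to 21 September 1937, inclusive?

52

4 July 1937 is a Sunday.
That's 80 days from start to end, counting both.
80 = 7 × 11 + 3, so there are 11 full weeks plus 3 extra days.
Each full week contributes 5 weekdays (Mon–Fri): 11 × 5 = 55.
The 3 extra days are Sunday, Monday, Tuesday — 2 of them qualify.
Total: 55 + 2 = 57.
Holidays: 7 July 1937 (Wed); 22 July 1937 (Thu); 24 July 1937 (Sat); 29 July 1937 (Thu); 6 August 1937 (Fri); 7 September 1937 (Tue).
5 of the 6 holidays fall on weekdays; the rest are weekends and were already excluded.
Business days: 57 − 5 = 52.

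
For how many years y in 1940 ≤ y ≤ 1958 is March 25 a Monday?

3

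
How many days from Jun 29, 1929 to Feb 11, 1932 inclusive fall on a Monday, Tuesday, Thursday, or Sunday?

Jun 29, 1929 is a Saturday.
The range spans 958 days (inclusive of both endpoints).
958 = 7 × 136 + 6, so there are 136 full weeks plus 6 extra days.
Each full week contributes 4 days from the set (Mon, Tue, Thu, Sun): 136 × 4 = 544.
The 6 extra days are Sat, Sun, Mon, Tue, Wed, Thu — 4 of them qualify.
Total: 544 + 4 = 548.

548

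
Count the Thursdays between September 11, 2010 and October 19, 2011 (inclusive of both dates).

September 11, 2010 is a Saturday.
The range spans 404 days (inclusive of both endpoints).
404 = 7 × 57 + 5, so there are 57 full weeks plus 5 extra days.
Each full week contributes one Thursday: 57 so far.
The 5 extra days are Saturday, Sunday, Monday, Tuesday, Wednesday — none qualify.
Total: 57 + 0 = 57.

57 Thursdays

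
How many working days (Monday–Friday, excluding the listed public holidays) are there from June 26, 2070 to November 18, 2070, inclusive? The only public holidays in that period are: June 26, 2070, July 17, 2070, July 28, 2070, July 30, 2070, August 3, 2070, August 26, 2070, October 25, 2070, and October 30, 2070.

June 26, 2070 is a Thursday.
That's 146 days from start to end, counting both.
146 = 7 × 20 + 6, so there are 20 full weeks plus 6 extra days.
Each full week contributes 5 weekdays (Mon–Fri): 20 × 5 = 100.
The 6 extra days are Thursday, Friday, Saturday, Sunday, Monday, Tuesday — 4 of them qualify.
Total: 100 + 4 = 104.
Holidays: June 26, 2070 (Thu); July 17, 2070 (Thu); July 28, 2070 (Mon); July 30, 2070 (Wed); August 3, 2070 (Sun); August 26, 2070 (Tue); October 25, 2070 (Sat); October 30, 2070 (Thu).
6 of the 8 holidays fall on weekdays; the rest are weekends and were already excluded.
Business days: 104 − 6 = 98.

98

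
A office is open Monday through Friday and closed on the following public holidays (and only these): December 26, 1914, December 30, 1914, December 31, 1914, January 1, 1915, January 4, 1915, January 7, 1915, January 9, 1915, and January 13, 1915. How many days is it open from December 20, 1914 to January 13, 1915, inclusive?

12 business days

December 20, 1914 is a Sunday.
From December 20, 1914 to January 13, 1915 is 25 days inclusive.
25 = 7 × 3 + 4, so there are 3 full weeks plus 4 extra days.
Each full week contributes 5 weekdays (Mon–Fri): 3 × 5 = 15.
The 4 extra days are Sun, Mon, Tue, Wed — 3 of them qualify.
Total: 15 + 3 = 18.
Holidays: December 26, 1914 (Sat); December 30, 1914 (Wed); December 31, 1914 (Thu); January 1, 1915 (Fri); January 4, 1915 (Mon); January 7, 1915 (Thu); January 9, 1915 (Sat); January 13, 1915 (Wed).
6 of the 8 holidays fall on weekdays; the rest are weekends and were already excluded.
Business days: 18 − 6 = 12.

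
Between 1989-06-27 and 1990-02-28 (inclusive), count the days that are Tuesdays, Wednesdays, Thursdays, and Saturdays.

142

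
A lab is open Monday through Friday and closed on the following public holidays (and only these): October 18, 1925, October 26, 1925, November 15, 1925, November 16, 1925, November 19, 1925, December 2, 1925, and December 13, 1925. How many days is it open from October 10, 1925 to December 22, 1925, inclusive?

48 working days

October 10, 1925 is a Saturday.
From October 10, 1925 to December 22, 1925 is 74 days inclusive.
74 = 7 × 10 + 4, so there are 10 full weeks plus 4 extra days.
Each full week contributes 5 weekdays (Mon–Fri): 10 × 5 = 50.
The 4 extra days are Saturday, Sunday, Monday, Tuesday — 2 of them qualify.
Total: 50 + 2 = 52.
Holidays: October 18, 1925 (Sun); October 26, 1925 (Mon); November 15, 1925 (Sun); November 16, 1925 (Mon); November 19, 1925 (Thu); December 2, 1925 (Wed); December 13, 1925 (Sun).
4 of the 7 holidays fall on weekdays; the rest are weekends and were already excluded.
Business days: 52 − 4 = 48.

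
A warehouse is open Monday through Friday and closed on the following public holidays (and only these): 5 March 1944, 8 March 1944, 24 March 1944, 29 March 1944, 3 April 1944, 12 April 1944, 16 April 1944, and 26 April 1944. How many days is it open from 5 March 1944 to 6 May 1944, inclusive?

39

5 March 1944 is a Sunday.
From 5 March 1944 to 6 May 1944 is 63 days inclusive.
63 = 7 × 9, so the span is exactly 9 full weeks.
Each full week contributes 5 weekdays (Mon–Fri): 9 × 5 = 45.
Holidays: 5 March 1944 (Sun); 8 March 1944 (Wed); 24 March 1944 (Fri); 29 March 1944 (Wed); 3 April 1944 (Mon); 12 April 1944 (Wed); 16 April 1944 (Sun); 26 April 1944 (Wed).
6 of the 8 holidays fall on weekdays; the rest are weekends and were already excluded.
Business days: 45 − 6 = 39.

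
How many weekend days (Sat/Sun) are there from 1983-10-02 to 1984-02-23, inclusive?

1983-10-02 is a Sunday.
That's 145 days from start to end, counting both.
145 = 7 × 20 + 5, so there are 20 full weeks plus 5 extra days.
Each full week contributes 2 weekend days (Sat, Sun): 20 × 2 = 40.
The 5 extra days are Sun, Mon, Tue, Wed, Thu — 1 of them qualifies.
Total: 40 + 1 = 41.

41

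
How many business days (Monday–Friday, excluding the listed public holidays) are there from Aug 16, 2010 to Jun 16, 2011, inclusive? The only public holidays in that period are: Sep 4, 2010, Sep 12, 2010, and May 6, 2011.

Aug 16, 2010 is a Monday.
From Aug 16, 2010 to Jun 16, 2011 is 305 days inclusive.
305 = 7 × 43 + 4, so there are 43 full weeks plus 4 extra days.
Each full week contributes 5 weekdays (Mon–Fri): 43 × 5 = 215.
The 4 extra days are Mon, Tue, Wed, Thu — 4 of them qualify.
Total: 215 + 4 = 219.
Holidays: Sep 4, 2010 (Sat); Sep 12, 2010 (Sun); May 6, 2011 (Fri).
1 of the 3 holidays fall on weekdays; the rest are weekends and were already excluded.
Business days: 219 − 1 = 218.

218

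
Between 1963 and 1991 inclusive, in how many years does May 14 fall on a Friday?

Day of week of May 14 in each year:
1963: Tue, 1964: Thu, 1965: Fri ✓, 1966: Sat, 1967: Sun, 1968: Tue, 1969: Wed, 1970: Thu, 1971: Fri ✓, 1972: Sun, 1973: Mon, 1974: Tue, 1975: Wed, 1976: Fri ✓, 1977: Sat, 1978: Sun, 1979: Mon, 1980: Wed, 1981: Thu, 1982: Fri ✓, 1983: Sat, 1984: Mon, 1985: Tue, 1986: Wed, 1987: Thu, 1988: Sat, 1989: Sun, 1990: Mon, 1991: Tue
Fridays: 1965, 1971, 1976, 1982.

4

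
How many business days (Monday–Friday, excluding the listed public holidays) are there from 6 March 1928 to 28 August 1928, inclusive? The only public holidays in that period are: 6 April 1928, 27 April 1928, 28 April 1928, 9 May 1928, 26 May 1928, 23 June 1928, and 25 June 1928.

122

6 March 1928 is a Tuesday.
From 6 March 1928 to 28 August 1928 is 176 days inclusive.
176 = 7 × 25 + 1, so there are 25 full weeks plus 1 extra day.
Each full week contributes 5 weekdays (Mon–Fri): 25 × 5 = 125.
The 1 extra day is Tuesday — 1 of them qualifies.
Total: 125 + 1 = 126.
Holidays: 6 April 1928 (Fri); 27 April 1928 (Fri); 28 April 1928 (Sat); 9 May 1928 (Wed); 26 May 1928 (Sat); 23 June 1928 (Sat); 25 June 1928 (Mon).
4 of the 7 holidays fall on weekdays; the rest are weekends and were already excluded.
Business days: 126 − 4 = 122.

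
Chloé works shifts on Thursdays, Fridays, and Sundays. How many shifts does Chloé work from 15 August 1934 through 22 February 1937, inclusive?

396

15 August 1934 is a Wednesday.
That's 923 days from start to end, counting both.
923 = 7 × 131 + 6, so there are 131 full weeks plus 6 extra days.
Each full week contributes 3 days from the set (Thu, Fri, Sun): 131 × 3 = 393.
The 6 extra days are Wednesday, Thursday, Friday, Saturday, Sunday, Monday — 3 of them qualify.
Total: 393 + 3 = 396.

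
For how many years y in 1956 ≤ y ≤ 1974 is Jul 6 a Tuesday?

2

Day of week of July 6 in each year:
1956: Fri, 1957: Sat, 1958: Sun, 1959: Mon, 1960: Wed, 1961: Thu, 1962: Fri, 1963: Sat, 1964: Mon, 1965: Tue ✓, 1966: Wed, 1967: Thu, 1968: Sat, 1969: Sun, 1970: Mon, 1971: Tue ✓, 1972: Thu, 1973: Fri, 1974: Sat
Tuesdays: 1965, 1971.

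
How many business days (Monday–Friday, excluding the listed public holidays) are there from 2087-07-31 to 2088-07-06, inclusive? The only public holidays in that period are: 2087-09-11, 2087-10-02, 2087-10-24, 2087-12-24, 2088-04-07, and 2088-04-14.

238

2087-07-31 is a Thursday.
From 2087-07-31 to 2088-07-06 is 342 days inclusive.
342 = 7 × 48 + 6, so there are 48 full weeks plus 6 extra days.
Each full week contributes 5 weekdays (Mon–Fri): 48 × 5 = 240.
The 6 extra days are Thursday, Friday, Saturday, Sunday, Monday, Tuesday — 4 of them qualify.
Total: 240 + 4 = 244.
Holidays: 2087-09-11 (Thu); 2087-10-02 (Thu); 2087-10-24 (Fri); 2087-12-24 (Wed); 2088-04-07 (Wed); 2088-04-14 (Wed).
All 6 holidays fall on weekdays, so subtract 6.
Business days: 244 − 6 = 238.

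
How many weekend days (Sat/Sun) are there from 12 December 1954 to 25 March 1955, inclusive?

29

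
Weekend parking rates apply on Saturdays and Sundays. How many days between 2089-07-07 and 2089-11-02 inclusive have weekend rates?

34

2089-07-07 is a Thursday.
From 2089-07-07 to 2089-11-02 is 119 days inclusive.
119 = 7 × 17, so the span is exactly 17 full weeks.
Each full week contributes 2 weekend days (Sat, Sun): 17 × 2 = 34.
Total: 34.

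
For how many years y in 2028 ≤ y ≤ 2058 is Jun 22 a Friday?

5

Day of week of June 22 in each year:
2028: Thu, 2029: Fri ✓, 2030: Sat, 2031: Sun, 2032: Tue, 2033: Wed, 2034: Thu, 2035: Fri ✓, 2036: Sun, 2037: Mon, 2038: Tue, 2039: Wed, 2040: Fri ✓, 2041: Sat, 2042: Sun, 2043: Mon, 2044: Wed, 2045: Thu, 2046: Fri ✓, 2047: Sat, 2048: Mon, 2049: Tue, 2050: Wed, 2051: Thu, 2052: Sat, 2053: Sun, 2054: Mon, 2055: Tue, 2056: Thu, 2057: Fri ✓, 2058: Sat
Fridays: 2029, 2035, 2040, 2046, 2057.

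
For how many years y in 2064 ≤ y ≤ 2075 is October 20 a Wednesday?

1

Day of week of October 20 in each year:
2064: Mon, 2065: Tue, 2066: Wed ✓, 2067: Thu, 2068: Sat, 2069: Sun, 2070: Mon, 2071: Tue, 2072: Thu, 2073: Fri, 2074: Sat, 2075: Sun
Wednesdays: 2066.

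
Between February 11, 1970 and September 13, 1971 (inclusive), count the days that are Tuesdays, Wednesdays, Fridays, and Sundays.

February 11, 1970 is a Wednesday.
That's 580 days from start to end, counting both.
580 = 7 × 82 + 6, so there are 82 full weeks plus 6 extra days.
Each full week contributes 4 days from the set (Tue, Wed, Fri, Sun): 82 × 4 = 328.
The 6 extra days are Wednesday, Thursday, Friday, Saturday, Sunday, Monday — 3 of them qualify.
Total: 328 + 3 = 331.

331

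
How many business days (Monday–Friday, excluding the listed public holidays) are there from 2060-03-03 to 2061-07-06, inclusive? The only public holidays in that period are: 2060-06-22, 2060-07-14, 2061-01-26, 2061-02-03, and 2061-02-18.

346

2060-03-03 is a Wednesday.
That's 491 days from start to end, counting both.
491 = 7 × 70 + 1, so there are 70 full weeks plus 1 extra day.
Each full week contributes 5 weekdays (Mon–Fri): 70 × 5 = 350.
The 1 extra day is Wednesday — 1 of them qualifies.
Total: 350 + 1 = 351.
Holidays: 2060-06-22 (Tue); 2060-07-14 (Wed); 2061-01-26 (Wed); 2061-02-03 (Thu); 2061-02-18 (Fri).
All 5 holidays fall on weekdays, so subtract 5.
Business days: 351 − 5 = 346.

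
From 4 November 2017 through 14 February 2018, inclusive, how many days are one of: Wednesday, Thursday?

4 November 2017 is a Saturday.
From 4 November 2017 to 14 February 2018 is 103 days inclusive.
103 = 7 × 14 + 5, so there are 14 full weeks plus 5 extra days.
Each full week contributes 2 days from the set (Wed, Thu): 14 × 2 = 28.
The 5 extra days are Saturday, Sunday, Monday, Tuesday, Wednesday — 1 of them qualifies.
Total: 28 + 1 = 29.

29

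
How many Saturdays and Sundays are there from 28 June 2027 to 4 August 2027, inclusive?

10

28 June 2027 is a Monday.
The range spans 38 days (inclusive of both endpoints).
38 = 7 × 5 + 3, so there are 5 full weeks plus 3 extra days.
Each full week contributes 2 weekend days (Sat, Sun): 5 × 2 = 10.
The 3 extra days are Mon, Tue, Wed — none qualify.
Total: 10 + 0 = 10.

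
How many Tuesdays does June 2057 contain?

4

June 1, 2057 is a Friday.
From June 1, 2057 to June 30, 2057 is 30 days inclusive.
30 = 7 × 4 + 2, so there are 4 full weeks plus 2 extra days.
Each full week contributes one Tuesday: 4 so far.
The 2 extra days are Fri, Sat — none qualify.
Total: 4 + 0 = 4.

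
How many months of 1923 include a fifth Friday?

4

A month has five Fridays exactly when Friday falls within its first (length − 28) days.
Jan: 31 days, starts Mon → 5 of Mon, Tue, Wed
Feb: 28 days, starts Thu → 5 of (none)
Mar: 31 days, starts Thu → 5 of Thu, Fri, Sat ✓
Apr: 30 days, starts Sun → 5 of Sun, Mon
May: 31 days, starts Tue → 5 of Tue, Wed, Thu
Jun: 30 days, starts Fri → 5 of Fri, Sat ✓
Jul: 31 days, starts Sun → 5 of Sun, Mon, Tue
Aug: 31 days, starts Wed → 5 of Wed, Thu, Fri ✓
Sep: 30 days, starts Sat → 5 of Sat, Sun
Oct: 31 days, starts Mon → 5 of Mon, Tue, Wed
Nov: 30 days, starts Thu → 5 of Thu, Fri ✓
Dec: 31 days, starts Sat → 5 of Sat, Sun, Mon
Months with five Fridays: Mar, Jun, Aug, Nov.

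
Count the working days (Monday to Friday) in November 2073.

1 November 2073 is a Wednesday.
The range spans 30 days (inclusive of both endpoints).
30 = 7 × 4 + 2, so there are 4 full weeks plus 2 extra days.
Each full week contributes 5 weekdays (Mon–Fri): 4 × 5 = 20.
The 2 extra days are Wednesday, Thursday — 2 of them qualify.
Total: 20 + 2 = 22.

22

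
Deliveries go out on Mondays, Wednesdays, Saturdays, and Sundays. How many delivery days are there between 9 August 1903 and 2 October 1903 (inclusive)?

9 August 1903 is a Sunday.
That's 55 days from start to end, counting both.
55 = 7 × 7 + 6, so there are 7 full weeks plus 6 extra days.
Each full week contributes 4 days from the set (Mon, Wed, Sat, Sun): 7 × 4 = 28.
The 6 extra days are Sun, Mon, Tue, Wed, Thu, Fri — 3 of them qualify.
Total: 28 + 3 = 31.

31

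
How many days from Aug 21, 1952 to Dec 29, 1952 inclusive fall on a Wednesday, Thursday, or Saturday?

56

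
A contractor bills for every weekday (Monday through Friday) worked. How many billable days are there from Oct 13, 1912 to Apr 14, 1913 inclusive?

131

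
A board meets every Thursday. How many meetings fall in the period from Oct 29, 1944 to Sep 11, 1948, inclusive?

202

Oct 29, 1944 is a Sunday.
From Oct 29, 1944 to Sep 11, 1948 is 1414 days inclusive.
1414 = 7 × 202, so the span is exactly 202 full weeks.
Each full week contributes one Thursday: 202 so far.
Total: 202.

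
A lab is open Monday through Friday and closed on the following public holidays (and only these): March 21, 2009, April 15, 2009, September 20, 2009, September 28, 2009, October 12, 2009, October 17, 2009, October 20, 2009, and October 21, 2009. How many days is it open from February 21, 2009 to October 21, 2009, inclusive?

168 working days

February 21, 2009 is a Saturday.
From February 21, 2009 to October 21, 2009 is 243 days inclusive.
243 = 7 × 34 + 5, so there are 34 full weeks plus 5 extra days.
Each full week contributes 5 weekdays (Mon–Fri): 34 × 5 = 170.
The 5 extra days are Sat, Sun, Mon, Tue, Wed — 3 of them qualify.
Total: 170 + 3 = 173.
Holidays: March 21, 2009 (Sat); April 15, 2009 (Wed); September 20, 2009 (Sun); September 28, 2009 (Mon); October 12, 2009 (Mon); October 17, 2009 (Sat); October 20, 2009 (Tue); October 21, 2009 (Wed).
5 of the 8 holidays fall on weekdays; the rest are weekends and were already excluded.
Business days: 173 − 5 = 168.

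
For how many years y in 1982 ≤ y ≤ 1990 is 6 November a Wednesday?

Day of week of November 6 in each year:
1982: Sat, 1983: Sun, 1984: Tue, 1985: Wed ✓, 1986: Thu, 1987: Fri, 1988: Sun, 1989: Mon, 1990: Tue
Wednesdays: 1985.

1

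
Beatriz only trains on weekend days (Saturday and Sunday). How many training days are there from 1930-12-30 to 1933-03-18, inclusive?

1930-12-30 is a Tuesday.
The range spans 810 days (inclusive of both endpoints).
810 = 7 × 115 + 5, so there are 115 full weeks plus 5 extra days.
Each full week contributes 2 weekend days (Sat, Sun): 115 × 2 = 230.
The 5 extra days are Tue, Wed, Thu, Fri, Sat — 1 of them qualifies.
Total: 230 + 1 = 231.

231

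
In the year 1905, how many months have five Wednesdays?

A month has five Wednesdays exactly when Wednesday falls within its first (length − 28) days.
Jan: 31 days, starts Sun → 5 of Sun, Mon, Tue
Feb: 28 days, starts Wed → 5 of (none)
Mar: 31 days, starts Wed → 5 of Wed, Thu, Fri ✓
Apr: 30 days, starts Sat → 5 of Sat, Sun
May: 31 days, starts Mon → 5 of Mon, Tue, Wed ✓
Jun: 30 days, starts Thu → 5 of Thu, Fri
Jul: 31 days, starts Sat → 5 of Sat, Sun, Mon
Aug: 31 days, starts Tue → 5 of Tue, Wed, Thu ✓
Sep: 30 days, starts Fri → 5 of Fri, Sat
Oct: 31 days, starts Sun → 5 of Sun, Mon, Tue
Nov: 30 days, starts Wed → 5 of Wed, Thu ✓
Dec: 31 days, starts Fri → 5 of Fri, Sat, Sun
Months with five Wednesdays: Mar, May, Aug, Nov.

4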